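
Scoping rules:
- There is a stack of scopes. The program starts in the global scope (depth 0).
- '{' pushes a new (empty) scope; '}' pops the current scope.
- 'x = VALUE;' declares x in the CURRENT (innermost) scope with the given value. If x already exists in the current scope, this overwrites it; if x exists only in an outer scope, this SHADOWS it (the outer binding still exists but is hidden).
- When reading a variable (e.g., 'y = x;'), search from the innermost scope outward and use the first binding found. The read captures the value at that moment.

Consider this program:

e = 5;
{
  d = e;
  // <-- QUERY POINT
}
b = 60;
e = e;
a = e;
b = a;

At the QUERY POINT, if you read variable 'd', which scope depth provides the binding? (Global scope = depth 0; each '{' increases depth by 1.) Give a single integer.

Step 1: declare e=5 at depth 0
Step 2: enter scope (depth=1)
Step 3: declare d=(read e)=5 at depth 1
Visible at query point: d=5 e=5

Answer: 1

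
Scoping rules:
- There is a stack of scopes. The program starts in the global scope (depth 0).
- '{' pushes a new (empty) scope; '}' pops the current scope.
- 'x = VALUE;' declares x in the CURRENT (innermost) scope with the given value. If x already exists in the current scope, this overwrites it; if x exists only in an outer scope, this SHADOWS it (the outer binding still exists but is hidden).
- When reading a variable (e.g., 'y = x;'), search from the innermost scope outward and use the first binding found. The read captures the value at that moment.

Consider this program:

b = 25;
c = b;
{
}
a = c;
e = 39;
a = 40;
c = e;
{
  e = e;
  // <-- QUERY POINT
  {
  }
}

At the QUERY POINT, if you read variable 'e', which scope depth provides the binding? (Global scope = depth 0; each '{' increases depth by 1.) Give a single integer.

Answer: 1

Derivation:
Step 1: declare b=25 at depth 0
Step 2: declare c=(read b)=25 at depth 0
Step 3: enter scope (depth=1)
Step 4: exit scope (depth=0)
Step 5: declare a=(read c)=25 at depth 0
Step 6: declare e=39 at depth 0
Step 7: declare a=40 at depth 0
Step 8: declare c=(read e)=39 at depth 0
Step 9: enter scope (depth=1)
Step 10: declare e=(read e)=39 at depth 1
Visible at query point: a=40 b=25 c=39 e=39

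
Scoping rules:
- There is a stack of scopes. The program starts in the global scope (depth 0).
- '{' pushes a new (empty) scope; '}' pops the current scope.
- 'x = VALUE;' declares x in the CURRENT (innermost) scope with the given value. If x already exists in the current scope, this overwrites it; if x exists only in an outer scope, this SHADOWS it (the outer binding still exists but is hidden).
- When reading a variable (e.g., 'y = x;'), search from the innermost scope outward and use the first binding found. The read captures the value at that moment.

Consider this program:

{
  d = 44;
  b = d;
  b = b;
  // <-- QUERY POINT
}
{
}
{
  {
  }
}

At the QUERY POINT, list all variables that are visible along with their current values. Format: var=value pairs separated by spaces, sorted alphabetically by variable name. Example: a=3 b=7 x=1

Answer: b=44 d=44

Derivation:
Step 1: enter scope (depth=1)
Step 2: declare d=44 at depth 1
Step 3: declare b=(read d)=44 at depth 1
Step 4: declare b=(read b)=44 at depth 1
Visible at query point: b=44 d=44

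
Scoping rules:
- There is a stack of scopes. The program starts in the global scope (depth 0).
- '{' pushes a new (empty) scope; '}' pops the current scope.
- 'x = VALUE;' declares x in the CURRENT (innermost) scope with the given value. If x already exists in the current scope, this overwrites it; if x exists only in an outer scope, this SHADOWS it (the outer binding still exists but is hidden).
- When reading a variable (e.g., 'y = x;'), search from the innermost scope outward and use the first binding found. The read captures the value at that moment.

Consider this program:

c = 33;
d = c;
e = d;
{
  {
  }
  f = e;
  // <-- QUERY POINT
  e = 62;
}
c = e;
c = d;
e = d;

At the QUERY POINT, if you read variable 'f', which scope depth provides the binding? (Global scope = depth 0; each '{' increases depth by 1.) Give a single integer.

Step 1: declare c=33 at depth 0
Step 2: declare d=(read c)=33 at depth 0
Step 3: declare e=(read d)=33 at depth 0
Step 4: enter scope (depth=1)
Step 5: enter scope (depth=2)
Step 6: exit scope (depth=1)
Step 7: declare f=(read e)=33 at depth 1
Visible at query point: c=33 d=33 e=33 f=33

Answer: 1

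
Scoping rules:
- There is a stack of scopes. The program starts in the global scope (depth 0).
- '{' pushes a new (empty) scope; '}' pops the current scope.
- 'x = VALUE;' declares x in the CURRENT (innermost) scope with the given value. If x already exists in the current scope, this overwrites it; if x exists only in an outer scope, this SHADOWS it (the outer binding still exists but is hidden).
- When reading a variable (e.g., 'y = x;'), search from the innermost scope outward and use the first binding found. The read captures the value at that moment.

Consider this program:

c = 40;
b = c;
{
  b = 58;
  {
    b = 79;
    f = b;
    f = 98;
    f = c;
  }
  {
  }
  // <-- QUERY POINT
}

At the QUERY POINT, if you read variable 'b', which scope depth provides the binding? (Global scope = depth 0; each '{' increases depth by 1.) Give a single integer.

Step 1: declare c=40 at depth 0
Step 2: declare b=(read c)=40 at depth 0
Step 3: enter scope (depth=1)
Step 4: declare b=58 at depth 1
Step 5: enter scope (depth=2)
Step 6: declare b=79 at depth 2
Step 7: declare f=(read b)=79 at depth 2
Step 8: declare f=98 at depth 2
Step 9: declare f=(read c)=40 at depth 2
Step 10: exit scope (depth=1)
Step 11: enter scope (depth=2)
Step 12: exit scope (depth=1)
Visible at query point: b=58 c=40

Answer: 1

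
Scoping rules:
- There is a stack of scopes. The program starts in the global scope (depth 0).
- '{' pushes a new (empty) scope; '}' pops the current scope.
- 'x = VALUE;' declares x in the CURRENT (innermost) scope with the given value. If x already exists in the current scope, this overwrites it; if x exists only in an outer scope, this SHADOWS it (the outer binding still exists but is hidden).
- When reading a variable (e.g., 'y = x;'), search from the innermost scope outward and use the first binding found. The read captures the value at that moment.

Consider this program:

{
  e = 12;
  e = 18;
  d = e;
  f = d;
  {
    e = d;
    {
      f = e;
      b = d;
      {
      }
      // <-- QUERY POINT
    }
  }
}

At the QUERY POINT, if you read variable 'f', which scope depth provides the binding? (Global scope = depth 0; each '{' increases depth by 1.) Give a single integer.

Step 1: enter scope (depth=1)
Step 2: declare e=12 at depth 1
Step 3: declare e=18 at depth 1
Step 4: declare d=(read e)=18 at depth 1
Step 5: declare f=(read d)=18 at depth 1
Step 6: enter scope (depth=2)
Step 7: declare e=(read d)=18 at depth 2
Step 8: enter scope (depth=3)
Step 9: declare f=(read e)=18 at depth 3
Step 10: declare b=(read d)=18 at depth 3
Step 11: enter scope (depth=4)
Step 12: exit scope (depth=3)
Visible at query point: b=18 d=18 e=18 f=18

Answer: 3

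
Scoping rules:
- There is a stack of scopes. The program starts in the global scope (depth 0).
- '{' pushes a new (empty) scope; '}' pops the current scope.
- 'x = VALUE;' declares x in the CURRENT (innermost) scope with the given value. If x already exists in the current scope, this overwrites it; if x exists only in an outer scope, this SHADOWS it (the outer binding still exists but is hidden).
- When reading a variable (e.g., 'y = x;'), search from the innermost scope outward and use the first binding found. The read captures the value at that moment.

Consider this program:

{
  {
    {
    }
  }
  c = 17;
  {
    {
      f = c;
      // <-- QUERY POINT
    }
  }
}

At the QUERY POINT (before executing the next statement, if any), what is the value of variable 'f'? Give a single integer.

Answer: 17

Derivation:
Step 1: enter scope (depth=1)
Step 2: enter scope (depth=2)
Step 3: enter scope (depth=3)
Step 4: exit scope (depth=2)
Step 5: exit scope (depth=1)
Step 6: declare c=17 at depth 1
Step 7: enter scope (depth=2)
Step 8: enter scope (depth=3)
Step 9: declare f=(read c)=17 at depth 3
Visible at query point: c=17 f=17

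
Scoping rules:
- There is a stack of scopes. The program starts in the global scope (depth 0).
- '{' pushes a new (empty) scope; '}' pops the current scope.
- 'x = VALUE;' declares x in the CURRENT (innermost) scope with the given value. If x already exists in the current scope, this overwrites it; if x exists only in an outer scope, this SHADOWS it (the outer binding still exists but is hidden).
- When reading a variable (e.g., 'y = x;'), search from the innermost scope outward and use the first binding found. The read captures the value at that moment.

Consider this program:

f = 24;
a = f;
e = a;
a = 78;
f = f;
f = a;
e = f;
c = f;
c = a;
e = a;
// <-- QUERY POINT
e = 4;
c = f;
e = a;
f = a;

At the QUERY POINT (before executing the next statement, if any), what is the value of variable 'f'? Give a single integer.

Answer: 78

Derivation:
Step 1: declare f=24 at depth 0
Step 2: declare a=(read f)=24 at depth 0
Step 3: declare e=(read a)=24 at depth 0
Step 4: declare a=78 at depth 0
Step 5: declare f=(read f)=24 at depth 0
Step 6: declare f=(read a)=78 at depth 0
Step 7: declare e=(read f)=78 at depth 0
Step 8: declare c=(read f)=78 at depth 0
Step 9: declare c=(read a)=78 at depth 0
Step 10: declare e=(read a)=78 at depth 0
Visible at query point: a=78 c=78 e=78 f=78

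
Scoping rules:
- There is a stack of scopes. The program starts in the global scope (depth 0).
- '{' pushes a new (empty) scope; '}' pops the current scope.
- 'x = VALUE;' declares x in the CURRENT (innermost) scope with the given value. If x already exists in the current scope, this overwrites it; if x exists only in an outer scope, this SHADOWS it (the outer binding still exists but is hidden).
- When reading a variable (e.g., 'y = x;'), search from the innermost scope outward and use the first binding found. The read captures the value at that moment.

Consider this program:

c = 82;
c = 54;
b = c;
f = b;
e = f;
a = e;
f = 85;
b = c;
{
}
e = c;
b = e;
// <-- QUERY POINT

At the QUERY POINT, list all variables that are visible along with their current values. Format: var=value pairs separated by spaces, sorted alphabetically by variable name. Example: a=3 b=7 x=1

Answer: a=54 b=54 c=54 e=54 f=85

Derivation:
Step 1: declare c=82 at depth 0
Step 2: declare c=54 at depth 0
Step 3: declare b=(read c)=54 at depth 0
Step 4: declare f=(read b)=54 at depth 0
Step 5: declare e=(read f)=54 at depth 0
Step 6: declare a=(read e)=54 at depth 0
Step 7: declare f=85 at depth 0
Step 8: declare b=(read c)=54 at depth 0
Step 9: enter scope (depth=1)
Step 10: exit scope (depth=0)
Step 11: declare e=(read c)=54 at depth 0
Step 12: declare b=(read e)=54 at depth 0
Visible at query point: a=54 b=54 c=54 e=54 f=85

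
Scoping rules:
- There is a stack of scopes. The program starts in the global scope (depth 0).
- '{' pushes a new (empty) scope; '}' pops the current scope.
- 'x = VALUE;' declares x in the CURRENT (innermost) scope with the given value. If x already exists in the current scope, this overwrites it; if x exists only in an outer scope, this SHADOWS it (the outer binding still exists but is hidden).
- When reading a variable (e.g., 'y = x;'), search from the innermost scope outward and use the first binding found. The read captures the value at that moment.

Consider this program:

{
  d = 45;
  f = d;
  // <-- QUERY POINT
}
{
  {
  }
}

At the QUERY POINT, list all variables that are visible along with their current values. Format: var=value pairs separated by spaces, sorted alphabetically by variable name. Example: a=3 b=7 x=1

Step 1: enter scope (depth=1)
Step 2: declare d=45 at depth 1
Step 3: declare f=(read d)=45 at depth 1
Visible at query point: d=45 f=45

Answer: d=45 f=45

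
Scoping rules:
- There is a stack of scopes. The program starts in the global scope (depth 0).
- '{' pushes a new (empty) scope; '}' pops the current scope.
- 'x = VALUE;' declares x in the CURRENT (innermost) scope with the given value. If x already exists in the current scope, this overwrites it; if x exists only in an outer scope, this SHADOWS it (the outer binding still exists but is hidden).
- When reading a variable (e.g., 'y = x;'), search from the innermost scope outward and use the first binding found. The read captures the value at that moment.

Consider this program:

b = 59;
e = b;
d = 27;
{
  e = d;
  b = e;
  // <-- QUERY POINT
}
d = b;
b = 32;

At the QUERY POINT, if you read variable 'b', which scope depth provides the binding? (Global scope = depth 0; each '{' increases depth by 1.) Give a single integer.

Step 1: declare b=59 at depth 0
Step 2: declare e=(read b)=59 at depth 0
Step 3: declare d=27 at depth 0
Step 4: enter scope (depth=1)
Step 5: declare e=(read d)=27 at depth 1
Step 6: declare b=(read e)=27 at depth 1
Visible at query point: b=27 d=27 e=27

Answer: 1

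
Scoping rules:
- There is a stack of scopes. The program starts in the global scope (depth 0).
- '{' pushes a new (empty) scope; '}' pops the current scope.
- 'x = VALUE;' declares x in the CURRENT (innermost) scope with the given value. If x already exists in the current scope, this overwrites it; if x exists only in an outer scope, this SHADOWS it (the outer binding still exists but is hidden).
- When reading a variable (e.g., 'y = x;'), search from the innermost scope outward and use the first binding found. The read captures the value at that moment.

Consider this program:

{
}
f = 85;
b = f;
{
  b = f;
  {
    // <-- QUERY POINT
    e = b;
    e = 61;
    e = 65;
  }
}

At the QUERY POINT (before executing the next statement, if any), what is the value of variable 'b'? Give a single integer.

Step 1: enter scope (depth=1)
Step 2: exit scope (depth=0)
Step 3: declare f=85 at depth 0
Step 4: declare b=(read f)=85 at depth 0
Step 5: enter scope (depth=1)
Step 6: declare b=(read f)=85 at depth 1
Step 7: enter scope (depth=2)
Visible at query point: b=85 f=85

Answer: 85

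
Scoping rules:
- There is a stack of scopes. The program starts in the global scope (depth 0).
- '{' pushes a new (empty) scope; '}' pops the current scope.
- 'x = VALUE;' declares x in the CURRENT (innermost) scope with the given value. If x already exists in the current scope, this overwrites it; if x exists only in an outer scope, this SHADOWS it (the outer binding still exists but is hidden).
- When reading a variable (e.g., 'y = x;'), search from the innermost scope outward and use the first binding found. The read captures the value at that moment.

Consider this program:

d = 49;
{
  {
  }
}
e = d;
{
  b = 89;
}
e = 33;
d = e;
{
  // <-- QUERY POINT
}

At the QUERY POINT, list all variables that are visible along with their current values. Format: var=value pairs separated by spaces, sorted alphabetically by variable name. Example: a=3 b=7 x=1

Answer: d=33 e=33

Derivation:
Step 1: declare d=49 at depth 0
Step 2: enter scope (depth=1)
Step 3: enter scope (depth=2)
Step 4: exit scope (depth=1)
Step 5: exit scope (depth=0)
Step 6: declare e=(read d)=49 at depth 0
Step 7: enter scope (depth=1)
Step 8: declare b=89 at depth 1
Step 9: exit scope (depth=0)
Step 10: declare e=33 at depth 0
Step 11: declare d=(read e)=33 at depth 0
Step 12: enter scope (depth=1)
Visible at query point: d=33 e=33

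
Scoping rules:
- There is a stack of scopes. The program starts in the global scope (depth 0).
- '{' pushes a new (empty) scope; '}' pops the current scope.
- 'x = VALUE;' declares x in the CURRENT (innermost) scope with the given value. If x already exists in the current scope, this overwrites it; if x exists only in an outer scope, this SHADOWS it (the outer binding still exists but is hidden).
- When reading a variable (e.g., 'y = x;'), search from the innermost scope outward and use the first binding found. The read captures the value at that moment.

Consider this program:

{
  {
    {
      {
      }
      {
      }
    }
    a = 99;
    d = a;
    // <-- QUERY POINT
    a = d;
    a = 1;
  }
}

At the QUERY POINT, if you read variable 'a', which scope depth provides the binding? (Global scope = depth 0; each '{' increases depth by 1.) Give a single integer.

Answer: 2

Derivation:
Step 1: enter scope (depth=1)
Step 2: enter scope (depth=2)
Step 3: enter scope (depth=3)
Step 4: enter scope (depth=4)
Step 5: exit scope (depth=3)
Step 6: enter scope (depth=4)
Step 7: exit scope (depth=3)
Step 8: exit scope (depth=2)
Step 9: declare a=99 at depth 2
Step 10: declare d=(read a)=99 at depth 2
Visible at query point: a=99 d=99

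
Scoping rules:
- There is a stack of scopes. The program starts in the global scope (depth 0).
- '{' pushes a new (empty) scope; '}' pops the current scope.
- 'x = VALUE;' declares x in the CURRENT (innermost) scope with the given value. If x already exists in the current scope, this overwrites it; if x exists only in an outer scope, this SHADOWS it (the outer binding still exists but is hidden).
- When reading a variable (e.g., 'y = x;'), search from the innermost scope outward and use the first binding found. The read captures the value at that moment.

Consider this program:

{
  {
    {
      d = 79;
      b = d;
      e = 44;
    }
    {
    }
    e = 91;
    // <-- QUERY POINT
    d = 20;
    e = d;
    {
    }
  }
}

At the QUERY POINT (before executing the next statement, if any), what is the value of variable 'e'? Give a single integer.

Answer: 91

Derivation:
Step 1: enter scope (depth=1)
Step 2: enter scope (depth=2)
Step 3: enter scope (depth=3)
Step 4: declare d=79 at depth 3
Step 5: declare b=(read d)=79 at depth 3
Step 6: declare e=44 at depth 3
Step 7: exit scope (depth=2)
Step 8: enter scope (depth=3)
Step 9: exit scope (depth=2)
Step 10: declare e=91 at depth 2
Visible at query point: e=91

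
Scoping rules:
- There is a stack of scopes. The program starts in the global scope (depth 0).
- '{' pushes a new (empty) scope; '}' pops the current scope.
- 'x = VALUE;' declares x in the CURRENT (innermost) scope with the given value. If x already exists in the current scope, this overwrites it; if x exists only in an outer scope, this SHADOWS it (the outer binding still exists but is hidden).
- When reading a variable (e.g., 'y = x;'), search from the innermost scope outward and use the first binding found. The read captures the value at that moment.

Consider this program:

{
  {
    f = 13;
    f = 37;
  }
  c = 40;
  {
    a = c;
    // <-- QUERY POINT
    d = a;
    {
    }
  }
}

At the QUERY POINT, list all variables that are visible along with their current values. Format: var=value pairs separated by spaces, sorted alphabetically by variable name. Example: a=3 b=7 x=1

Answer: a=40 c=40

Derivation:
Step 1: enter scope (depth=1)
Step 2: enter scope (depth=2)
Step 3: declare f=13 at depth 2
Step 4: declare f=37 at depth 2
Step 5: exit scope (depth=1)
Step 6: declare c=40 at depth 1
Step 7: enter scope (depth=2)
Step 8: declare a=(read c)=40 at depth 2
Visible at query point: a=40 c=40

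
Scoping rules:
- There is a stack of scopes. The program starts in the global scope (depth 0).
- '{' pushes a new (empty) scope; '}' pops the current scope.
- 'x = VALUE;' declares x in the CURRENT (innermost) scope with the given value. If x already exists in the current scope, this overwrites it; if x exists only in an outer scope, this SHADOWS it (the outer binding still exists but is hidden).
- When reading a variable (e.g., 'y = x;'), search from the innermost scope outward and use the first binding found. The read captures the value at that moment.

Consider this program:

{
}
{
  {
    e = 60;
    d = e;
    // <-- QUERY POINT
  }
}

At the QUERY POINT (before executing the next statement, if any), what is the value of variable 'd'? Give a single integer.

Step 1: enter scope (depth=1)
Step 2: exit scope (depth=0)
Step 3: enter scope (depth=1)
Step 4: enter scope (depth=2)
Step 5: declare e=60 at depth 2
Step 6: declare d=(read e)=60 at depth 2
Visible at query point: d=60 e=60

Answer: 60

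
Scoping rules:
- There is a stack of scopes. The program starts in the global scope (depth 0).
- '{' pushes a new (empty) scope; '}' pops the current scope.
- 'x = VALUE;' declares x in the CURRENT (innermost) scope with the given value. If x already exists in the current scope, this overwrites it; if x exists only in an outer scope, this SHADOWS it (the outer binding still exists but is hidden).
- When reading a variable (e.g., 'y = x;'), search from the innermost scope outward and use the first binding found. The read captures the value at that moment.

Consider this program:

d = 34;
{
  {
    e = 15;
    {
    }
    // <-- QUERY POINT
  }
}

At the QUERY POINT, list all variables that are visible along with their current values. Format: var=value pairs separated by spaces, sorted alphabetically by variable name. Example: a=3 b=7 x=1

Step 1: declare d=34 at depth 0
Step 2: enter scope (depth=1)
Step 3: enter scope (depth=2)
Step 4: declare e=15 at depth 2
Step 5: enter scope (depth=3)
Step 6: exit scope (depth=2)
Visible at query point: d=34 e=15

Answer: d=34 e=15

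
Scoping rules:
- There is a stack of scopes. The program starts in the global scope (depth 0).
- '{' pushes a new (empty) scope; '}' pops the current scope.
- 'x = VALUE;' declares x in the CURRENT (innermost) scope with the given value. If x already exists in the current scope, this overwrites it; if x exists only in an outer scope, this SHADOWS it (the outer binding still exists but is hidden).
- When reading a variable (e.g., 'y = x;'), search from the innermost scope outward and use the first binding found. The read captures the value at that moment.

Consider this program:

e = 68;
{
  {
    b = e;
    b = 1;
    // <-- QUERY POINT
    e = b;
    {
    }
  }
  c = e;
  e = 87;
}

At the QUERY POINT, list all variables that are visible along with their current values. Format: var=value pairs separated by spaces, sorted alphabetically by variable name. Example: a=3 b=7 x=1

Answer: b=1 e=68

Derivation:
Step 1: declare e=68 at depth 0
Step 2: enter scope (depth=1)
Step 3: enter scope (depth=2)
Step 4: declare b=(read e)=68 at depth 2
Step 5: declare b=1 at depth 2
Visible at query point: b=1 e=68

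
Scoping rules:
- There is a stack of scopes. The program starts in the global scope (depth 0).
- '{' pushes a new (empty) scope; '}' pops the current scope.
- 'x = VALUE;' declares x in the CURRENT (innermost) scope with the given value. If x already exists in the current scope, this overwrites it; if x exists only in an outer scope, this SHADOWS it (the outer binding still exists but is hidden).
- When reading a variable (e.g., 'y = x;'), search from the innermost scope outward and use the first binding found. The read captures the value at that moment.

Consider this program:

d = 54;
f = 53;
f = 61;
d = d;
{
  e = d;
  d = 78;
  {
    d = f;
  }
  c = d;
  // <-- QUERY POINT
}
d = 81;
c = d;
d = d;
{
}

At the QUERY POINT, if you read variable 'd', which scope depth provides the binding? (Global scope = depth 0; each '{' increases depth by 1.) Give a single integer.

Step 1: declare d=54 at depth 0
Step 2: declare f=53 at depth 0
Step 3: declare f=61 at depth 0
Step 4: declare d=(read d)=54 at depth 0
Step 5: enter scope (depth=1)
Step 6: declare e=(read d)=54 at depth 1
Step 7: declare d=78 at depth 1
Step 8: enter scope (depth=2)
Step 9: declare d=(read f)=61 at depth 2
Step 10: exit scope (depth=1)
Step 11: declare c=(read d)=78 at depth 1
Visible at query point: c=78 d=78 e=54 f=61

Answer: 1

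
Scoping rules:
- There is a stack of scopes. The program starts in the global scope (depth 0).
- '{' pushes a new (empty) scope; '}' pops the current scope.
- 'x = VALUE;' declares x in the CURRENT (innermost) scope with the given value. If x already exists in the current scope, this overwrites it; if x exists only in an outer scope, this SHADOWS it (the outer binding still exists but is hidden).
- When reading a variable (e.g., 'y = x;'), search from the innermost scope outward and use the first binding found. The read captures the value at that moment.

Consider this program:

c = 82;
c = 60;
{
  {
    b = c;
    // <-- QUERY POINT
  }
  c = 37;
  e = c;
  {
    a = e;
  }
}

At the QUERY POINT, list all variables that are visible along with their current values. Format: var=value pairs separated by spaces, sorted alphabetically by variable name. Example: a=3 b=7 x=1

Answer: b=60 c=60

Derivation:
Step 1: declare c=82 at depth 0
Step 2: declare c=60 at depth 0
Step 3: enter scope (depth=1)
Step 4: enter scope (depth=2)
Step 5: declare b=(read c)=60 at depth 2
Visible at query point: b=60 c=60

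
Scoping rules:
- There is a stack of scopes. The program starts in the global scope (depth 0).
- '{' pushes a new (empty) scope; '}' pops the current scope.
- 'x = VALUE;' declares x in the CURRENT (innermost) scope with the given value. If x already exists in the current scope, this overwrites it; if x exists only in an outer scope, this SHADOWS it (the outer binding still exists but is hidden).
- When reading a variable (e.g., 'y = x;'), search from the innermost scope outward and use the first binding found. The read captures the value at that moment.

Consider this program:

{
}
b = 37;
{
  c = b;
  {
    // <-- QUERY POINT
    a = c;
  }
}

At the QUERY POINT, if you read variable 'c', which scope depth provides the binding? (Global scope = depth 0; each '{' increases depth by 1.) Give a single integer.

Answer: 1

Derivation:
Step 1: enter scope (depth=1)
Step 2: exit scope (depth=0)
Step 3: declare b=37 at depth 0
Step 4: enter scope (depth=1)
Step 5: declare c=(read b)=37 at depth 1
Step 6: enter scope (depth=2)
Visible at query point: b=37 c=37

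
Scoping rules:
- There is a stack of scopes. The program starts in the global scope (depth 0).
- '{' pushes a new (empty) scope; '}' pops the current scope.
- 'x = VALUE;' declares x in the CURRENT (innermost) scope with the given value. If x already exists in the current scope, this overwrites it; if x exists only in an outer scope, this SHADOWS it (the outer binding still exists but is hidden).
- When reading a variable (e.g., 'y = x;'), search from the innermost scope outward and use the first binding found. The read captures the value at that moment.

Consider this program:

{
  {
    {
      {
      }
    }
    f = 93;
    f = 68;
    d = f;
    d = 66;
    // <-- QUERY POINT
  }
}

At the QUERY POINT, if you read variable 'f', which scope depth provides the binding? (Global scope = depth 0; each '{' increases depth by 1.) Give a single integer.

Answer: 2

Derivation:
Step 1: enter scope (depth=1)
Step 2: enter scope (depth=2)
Step 3: enter scope (depth=3)
Step 4: enter scope (depth=4)
Step 5: exit scope (depth=3)
Step 6: exit scope (depth=2)
Step 7: declare f=93 at depth 2
Step 8: declare f=68 at depth 2
Step 9: declare d=(read f)=68 at depth 2
Step 10: declare d=66 at depth 2
Visible at query point: d=66 f=68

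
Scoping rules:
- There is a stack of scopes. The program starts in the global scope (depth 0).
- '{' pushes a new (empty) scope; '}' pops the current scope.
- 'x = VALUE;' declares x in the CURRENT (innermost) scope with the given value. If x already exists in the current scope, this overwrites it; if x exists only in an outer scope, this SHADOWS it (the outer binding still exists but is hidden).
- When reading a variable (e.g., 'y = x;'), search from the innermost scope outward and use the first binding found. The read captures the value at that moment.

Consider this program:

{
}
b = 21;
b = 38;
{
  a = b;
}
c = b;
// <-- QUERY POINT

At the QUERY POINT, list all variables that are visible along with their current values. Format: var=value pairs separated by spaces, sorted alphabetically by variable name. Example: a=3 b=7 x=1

Answer: b=38 c=38

Derivation:
Step 1: enter scope (depth=1)
Step 2: exit scope (depth=0)
Step 3: declare b=21 at depth 0
Step 4: declare b=38 at depth 0
Step 5: enter scope (depth=1)
Step 6: declare a=(read b)=38 at depth 1
Step 7: exit scope (depth=0)
Step 8: declare c=(read b)=38 at depth 0
Visible at query point: b=38 c=38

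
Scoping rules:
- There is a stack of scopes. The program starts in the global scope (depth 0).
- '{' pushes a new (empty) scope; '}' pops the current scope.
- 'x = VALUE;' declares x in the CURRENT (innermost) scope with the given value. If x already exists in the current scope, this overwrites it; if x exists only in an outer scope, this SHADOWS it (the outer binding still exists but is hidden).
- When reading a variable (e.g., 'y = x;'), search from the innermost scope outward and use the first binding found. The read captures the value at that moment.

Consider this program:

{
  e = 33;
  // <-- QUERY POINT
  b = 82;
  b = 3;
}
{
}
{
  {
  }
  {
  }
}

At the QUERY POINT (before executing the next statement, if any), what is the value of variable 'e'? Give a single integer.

Step 1: enter scope (depth=1)
Step 2: declare e=33 at depth 1
Visible at query point: e=33

Answer: 33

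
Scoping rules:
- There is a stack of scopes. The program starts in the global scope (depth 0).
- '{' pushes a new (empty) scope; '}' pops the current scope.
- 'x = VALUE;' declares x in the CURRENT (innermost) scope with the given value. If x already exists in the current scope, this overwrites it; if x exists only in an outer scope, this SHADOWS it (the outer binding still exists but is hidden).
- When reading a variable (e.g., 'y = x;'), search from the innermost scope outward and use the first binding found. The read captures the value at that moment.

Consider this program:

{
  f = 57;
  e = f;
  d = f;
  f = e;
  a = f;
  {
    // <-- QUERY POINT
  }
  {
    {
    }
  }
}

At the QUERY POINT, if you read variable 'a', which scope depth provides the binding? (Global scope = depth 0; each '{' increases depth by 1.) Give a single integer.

Answer: 1

Derivation:
Step 1: enter scope (depth=1)
Step 2: declare f=57 at depth 1
Step 3: declare e=(read f)=57 at depth 1
Step 4: declare d=(read f)=57 at depth 1
Step 5: declare f=(read e)=57 at depth 1
Step 6: declare a=(read f)=57 at depth 1
Step 7: enter scope (depth=2)
Visible at query point: a=57 d=57 e=57 f=57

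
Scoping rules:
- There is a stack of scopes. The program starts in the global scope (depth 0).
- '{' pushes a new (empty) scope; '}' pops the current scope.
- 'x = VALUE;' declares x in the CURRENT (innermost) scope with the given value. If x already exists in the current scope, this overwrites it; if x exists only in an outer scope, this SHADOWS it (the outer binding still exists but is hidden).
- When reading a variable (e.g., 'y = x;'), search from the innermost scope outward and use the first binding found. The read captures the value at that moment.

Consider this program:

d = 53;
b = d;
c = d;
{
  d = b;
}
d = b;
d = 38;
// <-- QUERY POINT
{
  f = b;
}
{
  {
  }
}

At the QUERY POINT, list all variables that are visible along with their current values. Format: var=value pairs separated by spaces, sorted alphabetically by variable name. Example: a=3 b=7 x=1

Step 1: declare d=53 at depth 0
Step 2: declare b=(read d)=53 at depth 0
Step 3: declare c=(read d)=53 at depth 0
Step 4: enter scope (depth=1)
Step 5: declare d=(read b)=53 at depth 1
Step 6: exit scope (depth=0)
Step 7: declare d=(read b)=53 at depth 0
Step 8: declare d=38 at depth 0
Visible at query point: b=53 c=53 d=38

Answer: b=53 c=53 d=38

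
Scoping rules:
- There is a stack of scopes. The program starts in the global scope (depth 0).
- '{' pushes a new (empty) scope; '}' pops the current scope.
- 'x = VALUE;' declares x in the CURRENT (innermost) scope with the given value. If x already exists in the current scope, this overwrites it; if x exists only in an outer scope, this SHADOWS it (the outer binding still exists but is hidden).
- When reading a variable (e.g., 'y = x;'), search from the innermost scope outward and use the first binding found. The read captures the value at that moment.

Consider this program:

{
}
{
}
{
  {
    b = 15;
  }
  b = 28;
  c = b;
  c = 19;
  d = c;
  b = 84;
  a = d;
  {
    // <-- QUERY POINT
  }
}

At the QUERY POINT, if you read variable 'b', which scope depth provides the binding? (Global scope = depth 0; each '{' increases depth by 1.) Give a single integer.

Step 1: enter scope (depth=1)
Step 2: exit scope (depth=0)
Step 3: enter scope (depth=1)
Step 4: exit scope (depth=0)
Step 5: enter scope (depth=1)
Step 6: enter scope (depth=2)
Step 7: declare b=15 at depth 2
Step 8: exit scope (depth=1)
Step 9: declare b=28 at depth 1
Step 10: declare c=(read b)=28 at depth 1
Step 11: declare c=19 at depth 1
Step 12: declare d=(read c)=19 at depth 1
Step 13: declare b=84 at depth 1
Step 14: declare a=(read d)=19 at depth 1
Step 15: enter scope (depth=2)
Visible at query point: a=19 b=84 c=19 d=19

Answer: 1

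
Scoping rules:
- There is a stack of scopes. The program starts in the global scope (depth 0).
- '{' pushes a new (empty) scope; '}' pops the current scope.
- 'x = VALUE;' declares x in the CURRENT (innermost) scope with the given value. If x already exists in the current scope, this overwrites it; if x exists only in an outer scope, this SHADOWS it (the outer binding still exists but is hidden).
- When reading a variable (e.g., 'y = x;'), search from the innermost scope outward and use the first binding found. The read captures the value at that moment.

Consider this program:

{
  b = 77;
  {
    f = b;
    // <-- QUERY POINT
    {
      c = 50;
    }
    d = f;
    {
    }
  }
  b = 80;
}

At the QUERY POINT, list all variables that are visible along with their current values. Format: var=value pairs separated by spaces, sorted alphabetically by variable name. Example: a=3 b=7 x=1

Answer: b=77 f=77

Derivation:
Step 1: enter scope (depth=1)
Step 2: declare b=77 at depth 1
Step 3: enter scope (depth=2)
Step 4: declare f=(read b)=77 at depth 2
Visible at query point: b=77 f=77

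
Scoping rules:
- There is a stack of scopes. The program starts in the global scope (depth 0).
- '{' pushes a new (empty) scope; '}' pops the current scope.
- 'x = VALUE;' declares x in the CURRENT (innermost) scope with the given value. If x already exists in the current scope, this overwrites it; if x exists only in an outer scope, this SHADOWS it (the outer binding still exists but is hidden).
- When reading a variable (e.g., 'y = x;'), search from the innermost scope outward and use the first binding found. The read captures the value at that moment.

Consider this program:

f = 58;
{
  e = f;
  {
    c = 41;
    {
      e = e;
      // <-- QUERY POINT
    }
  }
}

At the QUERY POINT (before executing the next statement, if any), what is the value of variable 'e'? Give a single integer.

Answer: 58

Derivation:
Step 1: declare f=58 at depth 0
Step 2: enter scope (depth=1)
Step 3: declare e=(read f)=58 at depth 1
Step 4: enter scope (depth=2)
Step 5: declare c=41 at depth 2
Step 6: enter scope (depth=3)
Step 7: declare e=(read e)=58 at depth 3
Visible at query point: c=41 e=58 f=58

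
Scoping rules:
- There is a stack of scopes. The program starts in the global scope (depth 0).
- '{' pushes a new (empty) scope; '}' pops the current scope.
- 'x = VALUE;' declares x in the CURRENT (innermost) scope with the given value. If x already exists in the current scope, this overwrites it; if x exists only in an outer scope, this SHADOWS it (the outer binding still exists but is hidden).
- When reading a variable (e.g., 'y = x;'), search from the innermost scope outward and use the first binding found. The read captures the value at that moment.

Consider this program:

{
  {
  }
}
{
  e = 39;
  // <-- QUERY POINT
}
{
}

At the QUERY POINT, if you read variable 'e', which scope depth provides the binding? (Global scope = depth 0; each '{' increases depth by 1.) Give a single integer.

Step 1: enter scope (depth=1)
Step 2: enter scope (depth=2)
Step 3: exit scope (depth=1)
Step 4: exit scope (depth=0)
Step 5: enter scope (depth=1)
Step 6: declare e=39 at depth 1
Visible at query point: e=39

Answer: 1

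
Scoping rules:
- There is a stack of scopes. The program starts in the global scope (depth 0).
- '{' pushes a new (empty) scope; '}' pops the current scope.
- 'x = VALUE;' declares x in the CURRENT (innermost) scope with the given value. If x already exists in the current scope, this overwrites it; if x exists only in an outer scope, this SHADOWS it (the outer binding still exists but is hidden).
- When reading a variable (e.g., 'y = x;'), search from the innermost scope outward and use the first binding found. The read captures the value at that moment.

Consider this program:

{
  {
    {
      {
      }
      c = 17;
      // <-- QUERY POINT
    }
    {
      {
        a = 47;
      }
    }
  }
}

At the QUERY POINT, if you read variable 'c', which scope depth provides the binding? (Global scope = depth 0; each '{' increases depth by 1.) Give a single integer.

Answer: 3

Derivation:
Step 1: enter scope (depth=1)
Step 2: enter scope (depth=2)
Step 3: enter scope (depth=3)
Step 4: enter scope (depth=4)
Step 5: exit scope (depth=3)
Step 6: declare c=17 at depth 3
Visible at query point: c=17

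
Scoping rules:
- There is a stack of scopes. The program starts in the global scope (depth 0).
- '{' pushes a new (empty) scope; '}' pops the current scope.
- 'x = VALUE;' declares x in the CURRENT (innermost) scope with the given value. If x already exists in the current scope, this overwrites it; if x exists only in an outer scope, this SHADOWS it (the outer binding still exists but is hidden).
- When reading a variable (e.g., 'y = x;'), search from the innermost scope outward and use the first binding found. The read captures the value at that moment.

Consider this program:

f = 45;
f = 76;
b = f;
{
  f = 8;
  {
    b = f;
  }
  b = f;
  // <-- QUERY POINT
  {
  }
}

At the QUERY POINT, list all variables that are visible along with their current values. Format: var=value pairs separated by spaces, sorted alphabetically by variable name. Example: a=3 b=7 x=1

Answer: b=8 f=8

Derivation:
Step 1: declare f=45 at depth 0
Step 2: declare f=76 at depth 0
Step 3: declare b=(read f)=76 at depth 0
Step 4: enter scope (depth=1)
Step 5: declare f=8 at depth 1
Step 6: enter scope (depth=2)
Step 7: declare b=(read f)=8 at depth 2
Step 8: exit scope (depth=1)
Step 9: declare b=(read f)=8 at depth 1
Visible at query point: b=8 f=8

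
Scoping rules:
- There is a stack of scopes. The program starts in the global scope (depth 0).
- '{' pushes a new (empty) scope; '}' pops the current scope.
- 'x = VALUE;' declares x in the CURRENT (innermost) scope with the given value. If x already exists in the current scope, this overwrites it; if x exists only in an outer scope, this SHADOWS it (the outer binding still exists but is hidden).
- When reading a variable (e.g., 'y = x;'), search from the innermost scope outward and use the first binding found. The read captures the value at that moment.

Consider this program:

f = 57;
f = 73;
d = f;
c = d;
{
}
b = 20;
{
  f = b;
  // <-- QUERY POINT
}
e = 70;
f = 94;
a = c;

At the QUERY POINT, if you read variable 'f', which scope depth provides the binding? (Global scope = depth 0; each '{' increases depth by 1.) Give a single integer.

Step 1: declare f=57 at depth 0
Step 2: declare f=73 at depth 0
Step 3: declare d=(read f)=73 at depth 0
Step 4: declare c=(read d)=73 at depth 0
Step 5: enter scope (depth=1)
Step 6: exit scope (depth=0)
Step 7: declare b=20 at depth 0
Step 8: enter scope (depth=1)
Step 9: declare f=(read b)=20 at depth 1
Visible at query point: b=20 c=73 d=73 f=20

Answer: 1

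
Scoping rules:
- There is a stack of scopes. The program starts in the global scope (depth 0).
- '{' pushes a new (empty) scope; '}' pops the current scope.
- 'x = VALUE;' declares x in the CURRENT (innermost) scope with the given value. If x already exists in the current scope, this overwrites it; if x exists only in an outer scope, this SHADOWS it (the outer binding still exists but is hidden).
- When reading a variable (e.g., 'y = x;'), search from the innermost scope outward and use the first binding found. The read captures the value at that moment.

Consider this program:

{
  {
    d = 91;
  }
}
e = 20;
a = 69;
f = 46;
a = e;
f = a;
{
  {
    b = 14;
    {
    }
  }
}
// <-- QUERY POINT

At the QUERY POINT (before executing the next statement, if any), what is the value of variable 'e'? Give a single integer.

Answer: 20

Derivation:
Step 1: enter scope (depth=1)
Step 2: enter scope (depth=2)
Step 3: declare d=91 at depth 2
Step 4: exit scope (depth=1)
Step 5: exit scope (depth=0)
Step 6: declare e=20 at depth 0
Step 7: declare a=69 at depth 0
Step 8: declare f=46 at depth 0
Step 9: declare a=(read e)=20 at depth 0
Step 10: declare f=(read a)=20 at depth 0
Step 11: enter scope (depth=1)
Step 12: enter scope (depth=2)
Step 13: declare b=14 at depth 2
Step 14: enter scope (depth=3)
Step 15: exit scope (depth=2)
Step 16: exit scope (depth=1)
Step 17: exit scope (depth=0)
Visible at query point: a=20 e=20 f=20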